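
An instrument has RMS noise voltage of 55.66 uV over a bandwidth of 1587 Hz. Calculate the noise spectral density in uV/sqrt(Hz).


Noise spectral density = Vrms / sqrt(BW).
NSD = 55.66 / sqrt(1587)
NSD = 55.66 / 39.8372
NSD = 1.3972 uV/sqrt(Hz)

1.3972 uV/sqrt(Hz)


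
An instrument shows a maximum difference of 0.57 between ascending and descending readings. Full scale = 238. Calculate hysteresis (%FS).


Hysteresis = (max difference / full scale) * 100%.
H = (0.57 / 238) * 100
H = 0.239 %FS

0.239 %FS


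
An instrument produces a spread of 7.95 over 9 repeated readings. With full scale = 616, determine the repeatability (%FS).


Repeatability = (spread / full scale) * 100%.
R = (7.95 / 616) * 100
R = 1.291 %FS

1.291 %FS


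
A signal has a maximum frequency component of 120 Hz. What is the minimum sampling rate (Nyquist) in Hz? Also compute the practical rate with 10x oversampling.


By Nyquist theorem, fs_min = 2 * fmax.
fs_min = 2 * 120 = 240 Hz
Practical rate = 10 * fs_min = 10 * 240 = 2400 Hz

fs_min = 240 Hz, fs_practical = 2400 Hz


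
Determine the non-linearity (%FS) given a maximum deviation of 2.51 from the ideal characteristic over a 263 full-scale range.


Linearity error = (max deviation / full scale) * 100%.
Linearity = (2.51 / 263) * 100
Linearity = 0.954 %FS

0.954 %FS


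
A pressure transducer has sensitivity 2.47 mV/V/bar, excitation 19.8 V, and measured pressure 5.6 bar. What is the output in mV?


Output = sensitivity * Vex * P.
Vout = 2.47 * 19.8 * 5.6
Vout = 48.906 * 5.6
Vout = 273.87 mV

273.87 mV


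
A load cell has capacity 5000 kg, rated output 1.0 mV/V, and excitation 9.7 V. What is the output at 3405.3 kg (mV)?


Vout = rated_output * Vex * (load / capacity).
Vout = 1.0 * 9.7 * (3405.3 / 5000)
Vout = 1.0 * 9.7 * 0.68106
Vout = 6.606 mV

6.606 mV


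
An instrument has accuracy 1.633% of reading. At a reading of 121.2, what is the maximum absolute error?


Absolute error = (accuracy% / 100) * reading.
Error = (1.633 / 100) * 121.2
Error = 0.01633 * 121.2
Error = 1.9792

1.9792


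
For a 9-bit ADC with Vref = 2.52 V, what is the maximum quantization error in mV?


The maximum quantization error is +/- LSB/2.
LSB = Vref / 2^n = 2.52 / 512 = 0.00492188 V
Max error = LSB / 2 = 0.00492188 / 2 = 0.00246094 V
Max error = 2.4609 mV

2.4609 mV


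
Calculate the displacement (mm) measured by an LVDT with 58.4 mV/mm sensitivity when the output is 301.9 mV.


Displacement = Vout / sensitivity.
d = 301.9 / 58.4
d = 5.17 mm

5.17 mm


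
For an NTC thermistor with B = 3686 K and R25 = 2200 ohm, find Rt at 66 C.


NTC thermistor equation: Rt = R25 * exp(B * (1/T - 1/T25)).
T in Kelvin: 339.15 K, T25 = 298.15 K
1/T - 1/T25 = 1/339.15 - 1/298.15 = -0.00040547
B * (1/T - 1/T25) = 3686 * -0.00040547 = -1.4946
Rt = 2200 * exp(-1.4946) = 493.6 ohm

493.6 ohm


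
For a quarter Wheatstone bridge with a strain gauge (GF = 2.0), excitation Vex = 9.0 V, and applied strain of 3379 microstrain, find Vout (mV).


Quarter bridge output: Vout = (GF * epsilon * Vex) / 4.
Vout = (2.0 * 3379e-6 * 9.0) / 4
Vout = 0.060822 / 4 V
Vout = 0.0152055 V = 15.2055 mV

15.2055 mV


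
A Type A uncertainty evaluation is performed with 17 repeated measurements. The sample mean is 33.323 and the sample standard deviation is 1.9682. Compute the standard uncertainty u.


The standard uncertainty for Type A evaluation is u = s / sqrt(n).
u = 1.9682 / sqrt(17)
u = 1.9682 / 4.1231
u = 0.4774

0.4774


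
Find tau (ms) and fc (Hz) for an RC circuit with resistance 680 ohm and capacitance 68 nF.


Time constant: tau = R * C.
tau = 680 * 6.80e-08 = 4.624e-05 s
tau = 0.0462 ms
Cutoff frequency: fc = 1 / (2*pi*R*C).
fc = 1 / (2*pi*4.624e-05) = 3441.93 Hz

tau = 0.0462 ms, fc = 3441.93 Hz


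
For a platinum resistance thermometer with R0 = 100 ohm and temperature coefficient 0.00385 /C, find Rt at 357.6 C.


The RTD equation: Rt = R0 * (1 + alpha * T).
Rt = 100 * (1 + 0.00385 * 357.6)
Rt = 100 * (1 + 1.37676)
Rt = 100 * 2.37676
Rt = 237.676 ohm

237.676 ohm


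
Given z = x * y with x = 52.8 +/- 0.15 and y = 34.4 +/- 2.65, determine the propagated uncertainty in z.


For a product z = x*y, the relative uncertainty is:
uz/z = sqrt((ux/x)^2 + (uy/y)^2)
Relative uncertainties: ux/x = 0.15/52.8 = 0.002841
uy/y = 2.65/34.4 = 0.077035
z = 52.8 * 34.4 = 1816.3
uz = 1816.3 * sqrt(0.002841^2 + 0.077035^2) = 140.015

140.015


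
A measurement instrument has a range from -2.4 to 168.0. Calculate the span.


Span = upper range - lower range.
Span = 168.0 - (-2.4)
Span = 170.4

170.4


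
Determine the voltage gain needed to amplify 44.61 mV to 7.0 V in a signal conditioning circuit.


Gain = Vout / Vin (converting to same units).
G = 7.0 V / 44.61 mV
G = 7000.0 mV / 44.61 mV
G = 156.92

156.92


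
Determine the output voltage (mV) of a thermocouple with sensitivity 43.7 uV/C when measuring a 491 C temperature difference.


The thermocouple output V = sensitivity * dT.
V = 43.7 uV/C * 491 C
V = 21456.7 uV
V = 21.457 mV

21.457 mV


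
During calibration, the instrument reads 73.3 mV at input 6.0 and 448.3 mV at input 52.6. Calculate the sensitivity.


Sensitivity = (y2 - y1) / (x2 - x1).
S = (448.3 - 73.3) / (52.6 - 6.0)
S = 375.0 / 46.6
S = 8.0472 mV/unit

8.0472 mV/unit


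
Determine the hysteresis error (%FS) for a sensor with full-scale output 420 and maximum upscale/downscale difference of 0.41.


Hysteresis = (max difference / full scale) * 100%.
H = (0.41 / 420) * 100
H = 0.098 %FS

0.098 %FS


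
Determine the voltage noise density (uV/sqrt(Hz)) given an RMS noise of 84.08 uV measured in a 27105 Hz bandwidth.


Noise spectral density = Vrms / sqrt(BW).
NSD = 84.08 / sqrt(27105)
NSD = 84.08 / 164.636
NSD = 0.5107 uV/sqrt(Hz)

0.5107 uV/sqrt(Hz)


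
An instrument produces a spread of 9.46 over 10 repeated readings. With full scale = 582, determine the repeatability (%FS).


Repeatability = (spread / full scale) * 100%.
R = (9.46 / 582) * 100
R = 1.625 %FS

1.625 %FS


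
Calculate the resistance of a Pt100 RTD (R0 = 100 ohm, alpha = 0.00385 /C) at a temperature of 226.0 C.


The RTD equation: Rt = R0 * (1 + alpha * T).
Rt = 100 * (1 + 0.00385 * 226.0)
Rt = 100 * (1 + 0.8701)
Rt = 100 * 1.8701
Rt = 187.01 ohm

187.01 ohm


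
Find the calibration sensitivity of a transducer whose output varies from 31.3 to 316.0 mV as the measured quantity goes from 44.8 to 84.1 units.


Sensitivity = (y2 - y1) / (x2 - x1).
S = (316.0 - 31.3) / (84.1 - 44.8)
S = 284.7 / 39.3
S = 7.2443 mV/unit

7.2443 mV/unit


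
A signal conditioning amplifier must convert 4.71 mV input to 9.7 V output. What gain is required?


Gain = Vout / Vin (converting to same units).
G = 9.7 V / 4.71 mV
G = 9700.0 mV / 4.71 mV
G = 2059.45

2059.45


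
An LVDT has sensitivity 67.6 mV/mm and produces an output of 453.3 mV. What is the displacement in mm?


Displacement = Vout / sensitivity.
d = 453.3 / 67.6
d = 6.706 mm

6.706 mm


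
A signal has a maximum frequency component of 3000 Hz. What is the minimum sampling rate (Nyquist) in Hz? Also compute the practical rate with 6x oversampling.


By Nyquist theorem, fs_min = 2 * fmax.
fs_min = 2 * 3000 = 6000 Hz
Practical rate = 6 * fs_min = 6 * 6000 = 36000 Hz

fs_min = 6000 Hz, fs_practical = 36000 Hz


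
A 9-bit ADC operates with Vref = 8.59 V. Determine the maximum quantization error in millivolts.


The maximum quantization error is +/- LSB/2.
LSB = Vref / 2^n = 8.59 / 512 = 0.01677734 V
Max error = LSB / 2 = 0.01677734 / 2 = 0.00838867 V
Max error = 8.3887 mV

8.3887 mV


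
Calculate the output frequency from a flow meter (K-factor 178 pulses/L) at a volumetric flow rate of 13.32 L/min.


Frequency = K * Q / 60 (converting L/min to L/s).
f = 178 * 13.32 / 60
f = 2370.96 / 60
f = 39.52 Hz

39.52 Hz


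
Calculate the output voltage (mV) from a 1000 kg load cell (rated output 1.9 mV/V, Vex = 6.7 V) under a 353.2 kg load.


Vout = rated_output * Vex * (load / capacity).
Vout = 1.9 * 6.7 * (353.2 / 1000)
Vout = 1.9 * 6.7 * 0.3532
Vout = 4.496 mV

4.496 mV


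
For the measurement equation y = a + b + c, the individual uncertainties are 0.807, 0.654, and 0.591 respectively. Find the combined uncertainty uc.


For a sum of independent quantities, uc = sqrt(u1^2 + u2^2 + u3^2).
uc = sqrt(0.807^2 + 0.654^2 + 0.591^2)
uc = sqrt(0.651249 + 0.427716 + 0.349281)
uc = 1.1951

1.1951


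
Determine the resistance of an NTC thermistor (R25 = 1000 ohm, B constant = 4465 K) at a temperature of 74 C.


NTC thermistor equation: Rt = R25 * exp(B * (1/T - 1/T25)).
T in Kelvin: 347.15 K, T25 = 298.15 K
1/T - 1/T25 = 1/347.15 - 1/298.15 = -0.00047342
B * (1/T - 1/T25) = 4465 * -0.00047342 = -2.1138
Rt = 1000 * exp(-2.1138) = 120.8 ohm

120.8 ohm


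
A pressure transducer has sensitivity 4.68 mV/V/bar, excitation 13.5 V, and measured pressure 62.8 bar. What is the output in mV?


Output = sensitivity * Vex * P.
Vout = 4.68 * 13.5 * 62.8
Vout = 63.18 * 62.8
Vout = 3967.7 mV

3967.7 mV


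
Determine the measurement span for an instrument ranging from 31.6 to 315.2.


Span = upper range - lower range.
Span = 315.2 - (31.6)
Span = 283.6

283.6


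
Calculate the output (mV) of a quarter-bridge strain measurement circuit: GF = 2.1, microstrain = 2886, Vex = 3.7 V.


Quarter bridge output: Vout = (GF * epsilon * Vex) / 4.
Vout = (2.1 * 2886e-6 * 3.7) / 4
Vout = 0.02242422 / 4 V
Vout = 0.00560606 V = 5.6061 mV

5.6061 mV


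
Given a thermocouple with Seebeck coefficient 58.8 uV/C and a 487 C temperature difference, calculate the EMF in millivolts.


The thermocouple output V = sensitivity * dT.
V = 58.8 uV/C * 487 C
V = 28635.6 uV
V = 28.636 mV

28.636 mV


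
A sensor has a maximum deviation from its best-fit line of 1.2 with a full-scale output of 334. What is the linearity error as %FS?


Linearity error = (max deviation / full scale) * 100%.
Linearity = (1.2 / 334) * 100
Linearity = 0.359 %FS

0.359 %FS


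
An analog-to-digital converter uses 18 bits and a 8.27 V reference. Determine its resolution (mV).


The resolution (LSB) of an ADC is Vref / 2^n.
LSB = 8.27 / 2^18
LSB = 8.27 / 262144
LSB = 3.155e-05 V = 0.03154755 mV

0.03154755 mV


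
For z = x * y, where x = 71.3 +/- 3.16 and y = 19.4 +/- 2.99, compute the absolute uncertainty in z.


For a product z = x*y, the relative uncertainty is:
uz/z = sqrt((ux/x)^2 + (uy/y)^2)
Relative uncertainties: ux/x = 3.16/71.3 = 0.04432
uy/y = 2.99/19.4 = 0.154124
z = 71.3 * 19.4 = 1383.2
uz = 1383.2 * sqrt(0.04432^2 + 0.154124^2) = 221.826

221.826


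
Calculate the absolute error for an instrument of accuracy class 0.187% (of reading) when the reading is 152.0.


Absolute error = (accuracy% / 100) * reading.
Error = (0.187 / 100) * 152.0
Error = 0.00187 * 152.0
Error = 0.2842

0.2842


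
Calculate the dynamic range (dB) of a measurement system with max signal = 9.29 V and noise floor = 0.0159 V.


Dynamic range = 20 * log10(Vmax / Vnoise).
DR = 20 * log10(9.29 / 0.0159)
DR = 20 * log10(584.28)
DR = 55.33 dB

55.33 dB


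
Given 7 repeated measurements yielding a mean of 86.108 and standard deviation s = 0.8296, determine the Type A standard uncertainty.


The standard uncertainty for Type A evaluation is u = s / sqrt(n).
u = 0.8296 / sqrt(7)
u = 0.8296 / 2.6458
u = 0.3136

0.3136


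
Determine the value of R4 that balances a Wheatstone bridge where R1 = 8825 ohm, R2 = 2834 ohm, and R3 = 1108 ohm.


At balance: R1*R4 = R2*R3, so R4 = R2*R3/R1.
R4 = 2834 * 1108 / 8825
R4 = 3140072 / 8825
R4 = 355.82 ohm

355.82 ohm


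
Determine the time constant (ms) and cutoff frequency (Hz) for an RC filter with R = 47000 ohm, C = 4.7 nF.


Time constant: tau = R * C.
tau = 47000 * 4.70e-09 = 0.0002209 s
tau = 0.2209 ms
Cutoff frequency: fc = 1 / (2*pi*R*C).
fc = 1 / (2*pi*0.0002209) = 720.48 Hz

tau = 0.2209 ms, fc = 720.48 Hz


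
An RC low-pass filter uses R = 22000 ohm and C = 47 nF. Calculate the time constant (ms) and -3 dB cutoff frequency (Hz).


Time constant: tau = R * C.
tau = 22000 * 4.70e-08 = 0.001034 s
tau = 1.034 ms
Cutoff frequency: fc = 1 / (2*pi*R*C).
fc = 1 / (2*pi*0.001034) = 153.92 Hz

tau = 1.034 ms, fc = 153.92 Hz


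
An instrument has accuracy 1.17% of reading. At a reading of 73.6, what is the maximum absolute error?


Absolute error = (accuracy% / 100) * reading.
Error = (1.17 / 100) * 73.6
Error = 0.0117 * 73.6
Error = 0.8611

0.8611


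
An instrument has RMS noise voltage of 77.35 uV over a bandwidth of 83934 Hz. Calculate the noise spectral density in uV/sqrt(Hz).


Noise spectral density = Vrms / sqrt(BW).
NSD = 77.35 / sqrt(83934)
NSD = 77.35 / 289.7137
NSD = 0.267 uV/sqrt(Hz)

0.267 uV/sqrt(Hz)


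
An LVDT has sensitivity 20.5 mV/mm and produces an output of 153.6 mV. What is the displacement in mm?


Displacement = Vout / sensitivity.
d = 153.6 / 20.5
d = 7.493 mm

7.493 mm


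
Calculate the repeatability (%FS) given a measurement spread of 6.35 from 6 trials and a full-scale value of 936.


Repeatability = (spread / full scale) * 100%.
R = (6.35 / 936) * 100
R = 0.678 %FS

0.678 %FS


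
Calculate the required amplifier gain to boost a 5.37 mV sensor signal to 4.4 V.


Gain = Vout / Vin (converting to same units).
G = 4.4 V / 5.37 mV
G = 4400.0 mV / 5.37 mV
G = 819.37

819.37


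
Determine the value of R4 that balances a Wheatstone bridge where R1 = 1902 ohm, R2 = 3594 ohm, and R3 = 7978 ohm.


At balance: R1*R4 = R2*R3, so R4 = R2*R3/R1.
R4 = 3594 * 7978 / 1902
R4 = 28672932 / 1902
R4 = 15075.15 ohm

15075.15 ohm


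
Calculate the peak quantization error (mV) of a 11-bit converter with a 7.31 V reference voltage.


The maximum quantization error is +/- LSB/2.
LSB = Vref / 2^n = 7.31 / 2048 = 0.00356934 V
Max error = LSB / 2 = 0.00356934 / 2 = 0.00178467 V
Max error = 1.7847 mV

1.7847 mV


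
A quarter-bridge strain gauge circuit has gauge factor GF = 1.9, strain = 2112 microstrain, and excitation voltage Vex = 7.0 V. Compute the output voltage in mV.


Quarter bridge output: Vout = (GF * epsilon * Vex) / 4.
Vout = (1.9 * 2112e-6 * 7.0) / 4
Vout = 0.0280896 / 4 V
Vout = 0.0070224 V = 7.0224 mV

7.0224 mV


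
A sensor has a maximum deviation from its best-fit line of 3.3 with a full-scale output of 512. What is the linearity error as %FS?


Linearity error = (max deviation / full scale) * 100%.
Linearity = (3.3 / 512) * 100
Linearity = 0.645 %FS

0.645 %FS


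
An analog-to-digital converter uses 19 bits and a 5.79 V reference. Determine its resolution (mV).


The resolution (LSB) of an ADC is Vref / 2^n.
LSB = 5.79 / 2^19
LSB = 5.79 / 524288
LSB = 1.104e-05 V = 0.01104355 mV

0.01104355 mV


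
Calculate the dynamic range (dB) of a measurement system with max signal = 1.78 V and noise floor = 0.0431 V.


Dynamic range = 20 * log10(Vmax / Vnoise).
DR = 20 * log10(1.78 / 0.0431)
DR = 20 * log10(41.3)
DR = 32.32 dB

32.32 dB


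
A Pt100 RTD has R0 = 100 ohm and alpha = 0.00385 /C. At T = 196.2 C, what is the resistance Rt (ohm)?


The RTD equation: Rt = R0 * (1 + alpha * T).
Rt = 100 * (1 + 0.00385 * 196.2)
Rt = 100 * (1 + 0.75537)
Rt = 100 * 1.75537
Rt = 175.537 ohm

175.537 ohm


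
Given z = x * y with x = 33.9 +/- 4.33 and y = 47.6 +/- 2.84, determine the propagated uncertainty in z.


For a product z = x*y, the relative uncertainty is:
uz/z = sqrt((ux/x)^2 + (uy/y)^2)
Relative uncertainties: ux/x = 4.33/33.9 = 0.127729
uy/y = 2.84/47.6 = 0.059664
z = 33.9 * 47.6 = 1613.6
uz = 1613.6 * sqrt(0.127729^2 + 0.059664^2) = 227.485

227.485


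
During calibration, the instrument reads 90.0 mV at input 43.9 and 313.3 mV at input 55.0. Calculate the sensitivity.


Sensitivity = (y2 - y1) / (x2 - x1).
S = (313.3 - 90.0) / (55.0 - 43.9)
S = 223.3 / 11.1
S = 20.1171 mV/unit

20.1171 mV/unit


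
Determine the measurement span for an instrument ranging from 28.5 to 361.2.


Span = upper range - lower range.
Span = 361.2 - (28.5)
Span = 332.7

332.7


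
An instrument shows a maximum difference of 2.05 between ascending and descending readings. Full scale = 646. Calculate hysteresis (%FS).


Hysteresis = (max difference / full scale) * 100%.
H = (2.05 / 646) * 100
H = 0.317 %FS

0.317 %FS


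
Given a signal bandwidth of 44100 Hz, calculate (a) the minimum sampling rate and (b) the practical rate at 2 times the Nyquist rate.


By Nyquist theorem, fs_min = 2 * fmax.
fs_min = 2 * 44100 = 88200 Hz
Practical rate = 2 * fs_min = 2 * 88200 = 176400 Hz

fs_min = 88200 Hz, fs_practical = 176400 Hz


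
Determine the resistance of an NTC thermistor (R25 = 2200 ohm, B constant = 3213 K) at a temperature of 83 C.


NTC thermistor equation: Rt = R25 * exp(B * (1/T - 1/T25)).
T in Kelvin: 356.15 K, T25 = 298.15 K
1/T - 1/T25 = 1/356.15 - 1/298.15 = -0.00054621
B * (1/T - 1/T25) = 3213 * -0.00054621 = -1.755
Rt = 2200 * exp(-1.755) = 380.4 ohm

380.4 ohm


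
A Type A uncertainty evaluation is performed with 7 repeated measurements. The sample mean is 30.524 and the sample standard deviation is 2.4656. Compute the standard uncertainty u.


The standard uncertainty for Type A evaluation is u = s / sqrt(n).
u = 2.4656 / sqrt(7)
u = 2.4656 / 2.6458
u = 0.9319

0.9319


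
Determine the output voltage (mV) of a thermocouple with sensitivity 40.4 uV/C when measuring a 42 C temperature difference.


The thermocouple output V = sensitivity * dT.
V = 40.4 uV/C * 42 C
V = 1696.8 uV
V = 1.697 mV

1.697 mV


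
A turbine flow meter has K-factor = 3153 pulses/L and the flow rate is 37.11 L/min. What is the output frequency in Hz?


Frequency = K * Q / 60 (converting L/min to L/s).
f = 3153 * 37.11 / 60
f = 117007.83 / 60
f = 1950.13 Hz

1950.13 Hz


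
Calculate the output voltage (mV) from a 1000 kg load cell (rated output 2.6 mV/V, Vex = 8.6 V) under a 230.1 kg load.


Vout = rated_output * Vex * (load / capacity).
Vout = 2.6 * 8.6 * (230.1 / 1000)
Vout = 2.6 * 8.6 * 0.2301
Vout = 5.145 mV

5.145 mV


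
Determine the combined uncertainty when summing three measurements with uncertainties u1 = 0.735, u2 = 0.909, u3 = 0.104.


For a sum of independent quantities, uc = sqrt(u1^2 + u2^2 + u3^2).
uc = sqrt(0.735^2 + 0.909^2 + 0.104^2)
uc = sqrt(0.540225 + 0.826281 + 0.010816)
uc = 1.1736

1.1736


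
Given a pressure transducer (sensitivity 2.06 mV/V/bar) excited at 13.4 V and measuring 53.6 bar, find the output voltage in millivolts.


Output = sensitivity * Vex * P.
Vout = 2.06 * 13.4 * 53.6
Vout = 27.604 * 53.6
Vout = 1479.57 mV

1479.57 mV


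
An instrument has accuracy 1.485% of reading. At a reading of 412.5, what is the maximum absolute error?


Absolute error = (accuracy% / 100) * reading.
Error = (1.485 / 100) * 412.5
Error = 0.01485 * 412.5
Error = 6.1256

6.1256


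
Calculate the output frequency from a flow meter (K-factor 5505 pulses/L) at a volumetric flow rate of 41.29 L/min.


Frequency = K * Q / 60 (converting L/min to L/s).
f = 5505 * 41.29 / 60
f = 227301.45 / 60
f = 3788.36 Hz

3788.36 Hz


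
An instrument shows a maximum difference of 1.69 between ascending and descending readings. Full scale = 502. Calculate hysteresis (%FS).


Hysteresis = (max difference / full scale) * 100%.
H = (1.69 / 502) * 100
H = 0.337 %FS

0.337 %FS


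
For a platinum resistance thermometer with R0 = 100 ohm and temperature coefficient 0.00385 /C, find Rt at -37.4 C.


The RTD equation: Rt = R0 * (1 + alpha * T).
Rt = 100 * (1 + 0.00385 * -37.4)
Rt = 100 * (1 + -0.14399)
Rt = 100 * 0.85601
Rt = 85.601 ohm

85.601 ohm


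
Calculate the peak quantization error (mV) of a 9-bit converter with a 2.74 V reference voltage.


The maximum quantization error is +/- LSB/2.
LSB = Vref / 2^n = 2.74 / 512 = 0.00535156 V
Max error = LSB / 2 = 0.00535156 / 2 = 0.00267578 V
Max error = 2.6758 mV

2.6758 mV


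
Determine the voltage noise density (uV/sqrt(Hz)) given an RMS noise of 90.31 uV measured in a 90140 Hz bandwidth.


Noise spectral density = Vrms / sqrt(BW).
NSD = 90.31 / sqrt(90140)
NSD = 90.31 / 300.2332
NSD = 0.3008 uV/sqrt(Hz)

0.3008 uV/sqrt(Hz)


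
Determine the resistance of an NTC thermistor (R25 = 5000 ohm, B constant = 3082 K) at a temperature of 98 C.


NTC thermistor equation: Rt = R25 * exp(B * (1/T - 1/T25)).
T in Kelvin: 371.15 K, T25 = 298.15 K
1/T - 1/T25 = 1/371.15 - 1/298.15 = -0.00065969
B * (1/T - 1/T25) = 3082 * -0.00065969 = -2.0332
Rt = 5000 * exp(-2.0332) = 654.6 ohm

654.6 ohm


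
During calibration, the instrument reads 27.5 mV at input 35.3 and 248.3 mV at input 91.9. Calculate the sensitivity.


Sensitivity = (y2 - y1) / (x2 - x1).
S = (248.3 - 27.5) / (91.9 - 35.3)
S = 220.8 / 56.6
S = 3.9011 mV/unit

3.9011 mV/unit


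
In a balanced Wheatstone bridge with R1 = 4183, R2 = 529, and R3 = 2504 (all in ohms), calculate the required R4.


At balance: R1*R4 = R2*R3, so R4 = R2*R3/R1.
R4 = 529 * 2504 / 4183
R4 = 1324616 / 4183
R4 = 316.67 ohm

316.67 ohm


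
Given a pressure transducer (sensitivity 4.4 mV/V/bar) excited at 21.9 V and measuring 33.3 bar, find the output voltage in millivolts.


Output = sensitivity * Vex * P.
Vout = 4.4 * 21.9 * 33.3
Vout = 96.36 * 33.3
Vout = 3208.79 mV

3208.79 mV


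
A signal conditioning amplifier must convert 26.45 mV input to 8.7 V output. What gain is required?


Gain = Vout / Vin (converting to same units).
G = 8.7 V / 26.45 mV
G = 8700.0 mV / 26.45 mV
G = 328.92

328.92


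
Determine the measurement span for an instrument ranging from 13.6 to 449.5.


Span = upper range - lower range.
Span = 449.5 - (13.6)
Span = 435.9

435.9


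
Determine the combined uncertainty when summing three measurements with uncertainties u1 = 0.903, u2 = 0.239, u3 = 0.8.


For a sum of independent quantities, uc = sqrt(u1^2 + u2^2 + u3^2).
uc = sqrt(0.903^2 + 0.239^2 + 0.8^2)
uc = sqrt(0.815409 + 0.057121 + 0.64)
uc = 1.2298

1.2298


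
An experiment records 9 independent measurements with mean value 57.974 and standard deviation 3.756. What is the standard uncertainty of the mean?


The standard uncertainty for Type A evaluation is u = s / sqrt(n).
u = 3.756 / sqrt(9)
u = 3.756 / 3.0
u = 1.252

1.252


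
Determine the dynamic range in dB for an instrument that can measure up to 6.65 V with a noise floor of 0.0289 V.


Dynamic range = 20 * log10(Vmax / Vnoise).
DR = 20 * log10(6.65 / 0.0289)
DR = 20 * log10(230.1)
DR = 47.24 dB

47.24 dB


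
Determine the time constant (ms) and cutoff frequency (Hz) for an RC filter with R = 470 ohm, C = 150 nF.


Time constant: tau = R * C.
tau = 470 * 1.50e-07 = 7.05e-05 s
tau = 0.0705 ms
Cutoff frequency: fc = 1 / (2*pi*R*C).
fc = 1 / (2*pi*7.05e-05) = 2257.52 Hz

tau = 0.0705 ms, fc = 2257.52 Hz


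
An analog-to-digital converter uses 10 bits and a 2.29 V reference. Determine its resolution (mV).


The resolution (LSB) of an ADC is Vref / 2^n.
LSB = 2.29 / 2^10
LSB = 2.29 / 1024
LSB = 0.00223633 V = 2.23632812 mV

2.23632812 mV


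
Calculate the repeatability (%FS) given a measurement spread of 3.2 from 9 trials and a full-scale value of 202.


Repeatability = (spread / full scale) * 100%.
R = (3.2 / 202) * 100
R = 1.584 %FS

1.584 %FS


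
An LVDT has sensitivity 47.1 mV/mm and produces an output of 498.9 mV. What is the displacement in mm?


Displacement = Vout / sensitivity.
d = 498.9 / 47.1
d = 10.592 mm

10.592 mm


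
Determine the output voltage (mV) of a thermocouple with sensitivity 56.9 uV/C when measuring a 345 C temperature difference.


The thermocouple output V = sensitivity * dT.
V = 56.9 uV/C * 345 C
V = 19630.5 uV
V = 19.631 mV

19.631 mV


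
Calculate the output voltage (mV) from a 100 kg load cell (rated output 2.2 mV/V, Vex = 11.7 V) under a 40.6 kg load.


Vout = rated_output * Vex * (load / capacity).
Vout = 2.2 * 11.7 * (40.6 / 100)
Vout = 2.2 * 11.7 * 0.406
Vout = 10.45 mV

10.45 mV


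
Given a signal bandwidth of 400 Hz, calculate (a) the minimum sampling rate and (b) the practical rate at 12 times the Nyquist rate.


By Nyquist theorem, fs_min = 2 * fmax.
fs_min = 2 * 400 = 800 Hz
Practical rate = 12 * fs_min = 12 * 800 = 9600 Hz

fs_min = 800 Hz, fs_practical = 9600 Hz


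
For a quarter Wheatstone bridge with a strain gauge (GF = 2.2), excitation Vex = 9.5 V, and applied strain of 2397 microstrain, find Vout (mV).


Quarter bridge output: Vout = (GF * epsilon * Vex) / 4.
Vout = (2.2 * 2397e-6 * 9.5) / 4
Vout = 0.0500973 / 4 V
Vout = 0.01252433 V = 12.5243 mV

12.5243 mV


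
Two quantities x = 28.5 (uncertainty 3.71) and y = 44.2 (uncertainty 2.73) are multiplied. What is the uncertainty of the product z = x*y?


For a product z = x*y, the relative uncertainty is:
uz/z = sqrt((ux/x)^2 + (uy/y)^2)
Relative uncertainties: ux/x = 3.71/28.5 = 0.130175
uy/y = 2.73/44.2 = 0.061765
z = 28.5 * 44.2 = 1259.7
uz = 1259.7 * sqrt(0.130175^2 + 0.061765^2) = 181.504

181.504


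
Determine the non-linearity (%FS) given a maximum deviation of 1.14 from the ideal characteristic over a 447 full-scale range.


Linearity error = (max deviation / full scale) * 100%.
Linearity = (1.14 / 447) * 100
Linearity = 0.255 %FS

0.255 %FS


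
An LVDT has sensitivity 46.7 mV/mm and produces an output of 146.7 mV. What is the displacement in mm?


Displacement = Vout / sensitivity.
d = 146.7 / 46.7
d = 3.141 mm

3.141 mm


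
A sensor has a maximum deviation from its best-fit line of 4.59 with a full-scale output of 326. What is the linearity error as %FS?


Linearity error = (max deviation / full scale) * 100%.
Linearity = (4.59 / 326) * 100
Linearity = 1.408 %FS

1.408 %FS


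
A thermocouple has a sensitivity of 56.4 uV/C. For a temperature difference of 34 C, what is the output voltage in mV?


The thermocouple output V = sensitivity * dT.
V = 56.4 uV/C * 34 C
V = 1917.6 uV
V = 1.918 mV

1.918 mV


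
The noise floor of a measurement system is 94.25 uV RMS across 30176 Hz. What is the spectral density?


Noise spectral density = Vrms / sqrt(BW).
NSD = 94.25 / sqrt(30176)
NSD = 94.25 / 173.7124
NSD = 0.5426 uV/sqrt(Hz)

0.5426 uV/sqrt(Hz)


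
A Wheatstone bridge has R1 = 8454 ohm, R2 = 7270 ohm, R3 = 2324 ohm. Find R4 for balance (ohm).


At balance: R1*R4 = R2*R3, so R4 = R2*R3/R1.
R4 = 7270 * 2324 / 8454
R4 = 16895480 / 8454
R4 = 1998.52 ohm

1998.52 ohm


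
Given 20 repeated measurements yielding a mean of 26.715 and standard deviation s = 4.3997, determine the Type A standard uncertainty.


The standard uncertainty for Type A evaluation is u = s / sqrt(n).
u = 4.3997 / sqrt(20)
u = 4.3997 / 4.4721
u = 0.9838

0.9838


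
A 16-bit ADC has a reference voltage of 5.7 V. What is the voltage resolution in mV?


The resolution (LSB) of an ADC is Vref / 2^n.
LSB = 5.7 / 2^16
LSB = 5.7 / 65536
LSB = 8.698e-05 V = 0.0869751 mV

0.0869751 mV


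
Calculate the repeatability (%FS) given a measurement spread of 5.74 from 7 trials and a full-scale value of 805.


Repeatability = (spread / full scale) * 100%.
R = (5.74 / 805) * 100
R = 0.713 %FS

0.713 %FS


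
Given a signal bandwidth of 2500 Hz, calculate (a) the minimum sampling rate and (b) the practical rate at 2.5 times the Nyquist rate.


By Nyquist theorem, fs_min = 2 * fmax.
fs_min = 2 * 2500 = 5000 Hz
Practical rate = 2.5 * fs_min = 2.5 * 5000 = 12500 Hz

fs_min = 5000 Hz, fs_practical = 12500 Hz


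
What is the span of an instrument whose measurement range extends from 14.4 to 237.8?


Span = upper range - lower range.
Span = 237.8 - (14.4)
Span = 223.4

223.4


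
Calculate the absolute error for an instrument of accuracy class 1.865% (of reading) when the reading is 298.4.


Absolute error = (accuracy% / 100) * reading.
Error = (1.865 / 100) * 298.4
Error = 0.01865 * 298.4
Error = 5.5652

5.5652


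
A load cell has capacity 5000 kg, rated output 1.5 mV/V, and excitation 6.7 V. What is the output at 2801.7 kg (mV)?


Vout = rated_output * Vex * (load / capacity).
Vout = 1.5 * 6.7 * (2801.7 / 5000)
Vout = 1.5 * 6.7 * 0.56034
Vout = 5.631 mV

5.631 mV


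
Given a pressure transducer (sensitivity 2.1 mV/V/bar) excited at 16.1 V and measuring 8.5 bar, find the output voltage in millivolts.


Output = sensitivity * Vex * P.
Vout = 2.1 * 16.1 * 8.5
Vout = 33.81 * 8.5
Vout = 287.38 mV

287.38 mV


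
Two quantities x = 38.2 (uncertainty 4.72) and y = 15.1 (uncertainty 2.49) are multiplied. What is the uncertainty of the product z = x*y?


For a product z = x*y, the relative uncertainty is:
uz/z = sqrt((ux/x)^2 + (uy/y)^2)
Relative uncertainties: ux/x = 4.72/38.2 = 0.12356
uy/y = 2.49/15.1 = 0.164901
z = 38.2 * 15.1 = 576.8
uz = 576.8 * sqrt(0.12356^2 + 0.164901^2) = 118.858

118.858


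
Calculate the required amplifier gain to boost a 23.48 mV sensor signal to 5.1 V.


Gain = Vout / Vin (converting to same units).
G = 5.1 V / 23.48 mV
G = 5100.0 mV / 23.48 mV
G = 217.21

217.21


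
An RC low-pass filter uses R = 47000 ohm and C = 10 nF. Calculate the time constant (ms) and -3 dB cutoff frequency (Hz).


Time constant: tau = R * C.
tau = 47000 * 1.00e-08 = 0.00047 s
tau = 0.47 ms
Cutoff frequency: fc = 1 / (2*pi*R*C).
fc = 1 / (2*pi*0.00047) = 338.63 Hz

tau = 0.47 ms, fc = 338.63 Hz


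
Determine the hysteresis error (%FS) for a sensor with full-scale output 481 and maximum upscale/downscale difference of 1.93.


Hysteresis = (max difference / full scale) * 100%.
H = (1.93 / 481) * 100
H = 0.401 %FS

0.401 %FS


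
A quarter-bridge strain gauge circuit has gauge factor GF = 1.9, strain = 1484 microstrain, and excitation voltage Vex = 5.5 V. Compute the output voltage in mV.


Quarter bridge output: Vout = (GF * epsilon * Vex) / 4.
Vout = (1.9 * 1484e-6 * 5.5) / 4
Vout = 0.0155078 / 4 V
Vout = 0.00387695 V = 3.8769 mV

3.8769 mV


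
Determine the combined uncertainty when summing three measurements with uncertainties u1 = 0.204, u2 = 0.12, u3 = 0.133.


For a sum of independent quantities, uc = sqrt(u1^2 + u2^2 + u3^2).
uc = sqrt(0.204^2 + 0.12^2 + 0.133^2)
uc = sqrt(0.041616 + 0.0144 + 0.017689)
uc = 0.2715

0.2715


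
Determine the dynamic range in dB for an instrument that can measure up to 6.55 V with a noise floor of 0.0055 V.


Dynamic range = 20 * log10(Vmax / Vnoise).
DR = 20 * log10(6.55 / 0.0055)
DR = 20 * log10(1190.91)
DR = 61.52 dB

61.52 dB


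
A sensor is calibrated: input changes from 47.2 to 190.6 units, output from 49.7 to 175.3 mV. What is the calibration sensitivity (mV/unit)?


Sensitivity = (y2 - y1) / (x2 - x1).
S = (175.3 - 49.7) / (190.6 - 47.2)
S = 125.6 / 143.4
S = 0.8759 mV/unit

0.8759 mV/unit


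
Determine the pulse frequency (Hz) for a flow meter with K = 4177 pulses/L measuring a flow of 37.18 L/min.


Frequency = K * Q / 60 (converting L/min to L/s).
f = 4177 * 37.18 / 60
f = 155300.86 / 60
f = 2588.35 Hz

2588.35 Hz


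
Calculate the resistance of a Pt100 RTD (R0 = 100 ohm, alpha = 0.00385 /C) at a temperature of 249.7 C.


The RTD equation: Rt = R0 * (1 + alpha * T).
Rt = 100 * (1 + 0.00385 * 249.7)
Rt = 100 * (1 + 0.961345)
Rt = 100 * 1.961345
Rt = 196.135 ohm

196.135 ohm


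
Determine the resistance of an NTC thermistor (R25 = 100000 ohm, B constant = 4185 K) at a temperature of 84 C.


NTC thermistor equation: Rt = R25 * exp(B * (1/T - 1/T25)).
T in Kelvin: 357.15 K, T25 = 298.15 K
1/T - 1/T25 = 1/357.15 - 1/298.15 = -0.00055407
B * (1/T - 1/T25) = 4185 * -0.00055407 = -2.3188
Rt = 100000 * exp(-2.3188) = 9839.2 ohm

9839.2 ohm


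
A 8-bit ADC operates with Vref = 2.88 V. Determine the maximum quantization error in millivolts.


The maximum quantization error is +/- LSB/2.
LSB = Vref / 2^n = 2.88 / 256 = 0.01125 V
Max error = LSB / 2 = 0.01125 / 2 = 0.005625 V
Max error = 5.625 mV

5.625 mV


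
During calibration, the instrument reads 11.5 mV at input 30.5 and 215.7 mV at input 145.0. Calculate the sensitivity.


Sensitivity = (y2 - y1) / (x2 - x1).
S = (215.7 - 11.5) / (145.0 - 30.5)
S = 204.2 / 114.5
S = 1.7834 mV/unit

1.7834 mV/unit


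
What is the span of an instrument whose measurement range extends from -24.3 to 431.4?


Span = upper range - lower range.
Span = 431.4 - (-24.3)
Span = 455.7

455.7


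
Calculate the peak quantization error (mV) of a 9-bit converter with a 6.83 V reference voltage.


The maximum quantization error is +/- LSB/2.
LSB = Vref / 2^n = 6.83 / 512 = 0.01333984 V
Max error = LSB / 2 = 0.01333984 / 2 = 0.00666992 V
Max error = 6.6699 mV

6.6699 mV


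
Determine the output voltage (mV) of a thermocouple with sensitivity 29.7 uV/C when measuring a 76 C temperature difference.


The thermocouple output V = sensitivity * dT.
V = 29.7 uV/C * 76 C
V = 2257.2 uV
V = 2.257 mV

2.257 mV


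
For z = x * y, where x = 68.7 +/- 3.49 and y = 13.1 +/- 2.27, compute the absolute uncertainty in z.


For a product z = x*y, the relative uncertainty is:
uz/z = sqrt((ux/x)^2 + (uy/y)^2)
Relative uncertainties: ux/x = 3.49/68.7 = 0.050801
uy/y = 2.27/13.1 = 0.173282
z = 68.7 * 13.1 = 900.0
uz = 900.0 * sqrt(0.050801^2 + 0.173282^2) = 162.513

162.513


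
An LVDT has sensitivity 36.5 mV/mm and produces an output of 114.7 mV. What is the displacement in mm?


Displacement = Vout / sensitivity.
d = 114.7 / 36.5
d = 3.142 mm

3.142 mm


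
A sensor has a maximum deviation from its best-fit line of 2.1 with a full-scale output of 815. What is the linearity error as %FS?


Linearity error = (max deviation / full scale) * 100%.
Linearity = (2.1 / 815) * 100
Linearity = 0.258 %FS

0.258 %FS


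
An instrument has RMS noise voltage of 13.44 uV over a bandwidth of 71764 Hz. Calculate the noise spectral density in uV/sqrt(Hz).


Noise spectral density = Vrms / sqrt(BW).
NSD = 13.44 / sqrt(71764)
NSD = 13.44 / 267.888
NSD = 0.0502 uV/sqrt(Hz)

0.0502 uV/sqrt(Hz)


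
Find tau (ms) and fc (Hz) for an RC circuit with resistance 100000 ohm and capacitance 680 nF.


Time constant: tau = R * C.
tau = 100000 * 6.80e-07 = 0.068 s
tau = 68.0 ms
Cutoff frequency: fc = 1 / (2*pi*R*C).
fc = 1 / (2*pi*0.068) = 2.34 Hz

tau = 68.0 ms, fc = 2.34 Hz


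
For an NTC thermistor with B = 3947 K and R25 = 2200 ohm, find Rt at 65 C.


NTC thermistor equation: Rt = R25 * exp(B * (1/T - 1/T25)).
T in Kelvin: 338.15 K, T25 = 298.15 K
1/T - 1/T25 = 1/338.15 - 1/298.15 = -0.00039675
B * (1/T - 1/T25) = 3947 * -0.00039675 = -1.566
Rt = 2200 * exp(-1.566) = 459.5 ohm

459.5 ohm


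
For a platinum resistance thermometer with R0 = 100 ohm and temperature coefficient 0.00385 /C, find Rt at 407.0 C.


The RTD equation: Rt = R0 * (1 + alpha * T).
Rt = 100 * (1 + 0.00385 * 407.0)
Rt = 100 * (1 + 1.56695)
Rt = 100 * 2.56695
Rt = 256.695 ohm

256.695 ohm


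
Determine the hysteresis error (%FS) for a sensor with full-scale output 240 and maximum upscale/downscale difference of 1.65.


Hysteresis = (max difference / full scale) * 100%.
H = (1.65 / 240) * 100
H = 0.688 %FS

0.688 %FS


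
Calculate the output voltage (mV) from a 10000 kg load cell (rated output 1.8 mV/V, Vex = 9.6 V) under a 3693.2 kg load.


Vout = rated_output * Vex * (load / capacity).
Vout = 1.8 * 9.6 * (3693.2 / 10000)
Vout = 1.8 * 9.6 * 0.36932
Vout = 6.382 mV

6.382 mV


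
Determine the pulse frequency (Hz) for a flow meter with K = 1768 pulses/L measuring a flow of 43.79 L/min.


Frequency = K * Q / 60 (converting L/min to L/s).
f = 1768 * 43.79 / 60
f = 77420.72 / 60
f = 1290.35 Hz

1290.35 Hz


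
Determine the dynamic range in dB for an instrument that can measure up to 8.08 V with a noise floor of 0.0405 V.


Dynamic range = 20 * log10(Vmax / Vnoise).
DR = 20 * log10(8.08 / 0.0405)
DR = 20 * log10(199.51)
DR = 46.0 dB

46.0 dB


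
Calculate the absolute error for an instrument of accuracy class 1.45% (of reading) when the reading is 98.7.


Absolute error = (accuracy% / 100) * reading.
Error = (1.45 / 100) * 98.7
Error = 0.0145 * 98.7
Error = 1.4311

1.4311


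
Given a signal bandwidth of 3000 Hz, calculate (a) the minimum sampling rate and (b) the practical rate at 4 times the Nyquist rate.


By Nyquist theorem, fs_min = 2 * fmax.
fs_min = 2 * 3000 = 6000 Hz
Practical rate = 4 * fs_min = 4 * 6000 = 24000 Hz

fs_min = 6000 Hz, fs_practical = 24000 Hz


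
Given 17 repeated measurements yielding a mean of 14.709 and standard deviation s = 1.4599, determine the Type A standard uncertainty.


The standard uncertainty for Type A evaluation is u = s / sqrt(n).
u = 1.4599 / sqrt(17)
u = 1.4599 / 4.1231
u = 0.3541

0.3541


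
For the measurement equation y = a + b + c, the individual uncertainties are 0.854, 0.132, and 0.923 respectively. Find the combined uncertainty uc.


For a sum of independent quantities, uc = sqrt(u1^2 + u2^2 + u3^2).
uc = sqrt(0.854^2 + 0.132^2 + 0.923^2)
uc = sqrt(0.729316 + 0.017424 + 0.851929)
uc = 1.2644

1.2644


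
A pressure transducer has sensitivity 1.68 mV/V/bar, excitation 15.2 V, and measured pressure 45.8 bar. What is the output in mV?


Output = sensitivity * Vex * P.
Vout = 1.68 * 15.2 * 45.8
Vout = 25.536 * 45.8
Vout = 1169.55 mV

1169.55 mV


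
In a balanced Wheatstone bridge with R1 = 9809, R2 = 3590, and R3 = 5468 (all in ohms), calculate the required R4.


At balance: R1*R4 = R2*R3, so R4 = R2*R3/R1.
R4 = 3590 * 5468 / 9809
R4 = 19630120 / 9809
R4 = 2001.24 ohm

2001.24 ohm


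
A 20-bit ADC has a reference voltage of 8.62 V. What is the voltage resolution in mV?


The resolution (LSB) of an ADC is Vref / 2^n.
LSB = 8.62 / 2^20
LSB = 8.62 / 1048576
LSB = 8.22e-06 V = 0.00822067 mV

0.00822067 mV


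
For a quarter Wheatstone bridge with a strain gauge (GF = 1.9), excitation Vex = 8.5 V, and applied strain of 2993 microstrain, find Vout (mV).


Quarter bridge output: Vout = (GF * epsilon * Vex) / 4.
Vout = (1.9 * 2993e-6 * 8.5) / 4
Vout = 0.04833695 / 4 V
Vout = 0.01208424 V = 12.0842 mV

12.0842 mV


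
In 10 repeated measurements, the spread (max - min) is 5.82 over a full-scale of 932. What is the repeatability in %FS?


Repeatability = (spread / full scale) * 100%.
R = (5.82 / 932) * 100
R = 0.624 %FS

0.624 %FS


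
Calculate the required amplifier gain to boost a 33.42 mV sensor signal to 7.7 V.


Gain = Vout / Vin (converting to same units).
G = 7.7 V / 33.42 mV
G = 7700.0 mV / 33.42 mV
G = 230.4

230.4


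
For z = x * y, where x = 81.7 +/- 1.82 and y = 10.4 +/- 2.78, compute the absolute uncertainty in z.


For a product z = x*y, the relative uncertainty is:
uz/z = sqrt((ux/x)^2 + (uy/y)^2)
Relative uncertainties: ux/x = 1.82/81.7 = 0.022277
uy/y = 2.78/10.4 = 0.267308
z = 81.7 * 10.4 = 849.7
uz = 849.7 * sqrt(0.022277^2 + 0.267308^2) = 227.913

227.913


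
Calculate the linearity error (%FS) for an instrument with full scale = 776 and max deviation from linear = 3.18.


Linearity error = (max deviation / full scale) * 100%.
Linearity = (3.18 / 776) * 100
Linearity = 0.41 %FS

0.41 %FS


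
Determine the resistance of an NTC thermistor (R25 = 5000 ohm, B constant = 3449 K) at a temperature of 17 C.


NTC thermistor equation: Rt = R25 * exp(B * (1/T - 1/T25)).
T in Kelvin: 290.15 K, T25 = 298.15 K
1/T - 1/T25 = 1/290.15 - 1/298.15 = 9.248e-05
B * (1/T - 1/T25) = 3449 * 9.248e-05 = 0.319
Rt = 5000 * exp(0.319) = 6878.4 ohm

6878.4 ohm


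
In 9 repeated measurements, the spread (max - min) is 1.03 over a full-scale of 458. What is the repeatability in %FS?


Repeatability = (spread / full scale) * 100%.
R = (1.03 / 458) * 100
R = 0.225 %FS

0.225 %FS


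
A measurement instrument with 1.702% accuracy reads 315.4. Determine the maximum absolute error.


Absolute error = (accuracy% / 100) * reading.
Error = (1.702 / 100) * 315.4
Error = 0.01702 * 315.4
Error = 5.3681

5.3681
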